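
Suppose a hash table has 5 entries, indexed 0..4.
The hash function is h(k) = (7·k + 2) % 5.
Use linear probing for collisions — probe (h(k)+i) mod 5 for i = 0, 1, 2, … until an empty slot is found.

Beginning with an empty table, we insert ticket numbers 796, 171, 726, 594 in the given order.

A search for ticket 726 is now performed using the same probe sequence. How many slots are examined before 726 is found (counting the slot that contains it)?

3

796: h=4 => slot 4
171: h=4, probe 4,0 => slot 0
726: h=4, probe 4,0,1 => slot 1
594: h=0, probe 0,1,2 => slot 2
Table: [171, 726, 594, -, 796]
Lookup 726: h=4, probe 4,0,1 → found at 1.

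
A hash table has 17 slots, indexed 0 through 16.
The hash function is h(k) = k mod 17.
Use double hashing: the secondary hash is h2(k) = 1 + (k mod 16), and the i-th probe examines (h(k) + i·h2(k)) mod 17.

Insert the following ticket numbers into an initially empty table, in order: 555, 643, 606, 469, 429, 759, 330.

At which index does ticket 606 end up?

9

Insert 555: h=11, slot 11 empty => index 11.
Insert 643: h=14, slot 14 empty => index 14.
Insert 606: h=11, h2=15, slot 11 occupied => index 9.
Insert 469: h=10, slot 10 empty => index 10.
Insert 429: h=4, slot 4 empty => index 4.
Insert 759: h=11, h2=8, slot 11 occupied => index 2.
Insert 330: h=7, slot 7 empty => index 7.
Table: [—, —, 759, —, 429, —, —, 330, —, 606, 469, 555, —, —, 643, —, —]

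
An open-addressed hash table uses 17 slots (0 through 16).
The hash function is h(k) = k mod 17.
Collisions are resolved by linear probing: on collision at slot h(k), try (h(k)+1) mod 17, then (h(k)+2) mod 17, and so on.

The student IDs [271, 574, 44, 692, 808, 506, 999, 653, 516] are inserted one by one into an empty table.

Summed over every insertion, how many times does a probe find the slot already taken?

3

271: h=16 -> slot 16
574: h=13 -> slot 13
44: h=10 -> slot 10
692: h=12 -> slot 12
808: h=9 -> slot 9
506: h=13, probe 13,14 -> slot 14
999: h=13, probe 13,14,15 -> slot 15
653: h=7 -> slot 7
516: h=6 -> slot 6
Table: [-, -, -, -, -, -, 516, 653, -, 808, 44, -, 692, 574, 506, 999, 271]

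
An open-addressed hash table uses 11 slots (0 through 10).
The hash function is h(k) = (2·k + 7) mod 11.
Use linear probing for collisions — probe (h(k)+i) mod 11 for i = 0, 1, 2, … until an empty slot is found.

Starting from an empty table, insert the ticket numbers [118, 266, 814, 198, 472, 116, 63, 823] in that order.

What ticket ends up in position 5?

Insert 118: h=1, slot 1 empty → index 1.
Insert 266: h=0, slot 0 empty → index 0.
Insert 814: h=7, slot 7 empty → index 7.
Insert 198: h=7, slot 7 occupied → index 8.
Insert 472: h=5, slot 5 empty → index 5.
Insert 116: h=8, slot 8 occupied → index 9.
Insert 63: h=1, slot 1 occupied → index 2.
Insert 823: h=3, slot 3 empty → index 3.
Table: [266, 118, 63, 823, ., 472, ., 814, 198, 116, .]

472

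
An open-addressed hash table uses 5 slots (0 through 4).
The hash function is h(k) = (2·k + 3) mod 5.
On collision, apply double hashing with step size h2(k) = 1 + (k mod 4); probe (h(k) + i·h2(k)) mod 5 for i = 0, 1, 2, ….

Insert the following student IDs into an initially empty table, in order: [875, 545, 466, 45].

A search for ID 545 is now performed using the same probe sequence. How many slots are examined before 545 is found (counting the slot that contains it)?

Insert 875: h=3, slot 3 empty -> index 3.
Insert 545: h=3, h2=2, slot 3 occupied -> index 0.
Insert 466: h=0, h2=3, slots 0,3 occupied -> index 1.
Insert 45: h=3, h2=2, slots 3,0 occupied -> index 2.
Table: [545, 466, 45, 875, —]
Lookup 545: h=3, h2=2, probe 3,0 → found at 0.

2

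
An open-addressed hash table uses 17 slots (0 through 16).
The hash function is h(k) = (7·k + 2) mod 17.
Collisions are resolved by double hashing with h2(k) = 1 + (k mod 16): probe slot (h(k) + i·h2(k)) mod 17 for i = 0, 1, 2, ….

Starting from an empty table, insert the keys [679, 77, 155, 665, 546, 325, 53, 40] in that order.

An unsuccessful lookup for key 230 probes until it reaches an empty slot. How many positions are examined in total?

2

Insert 679: h=12, slot 12 empty => index 12.
Insert 77: h=14, slot 14 empty => index 14.
Insert 155: h=16, slot 16 empty => index 16.
Insert 665: h=16, h2=10, slot 16 occupied => index 9.
Insert 546: h=16, h2=3, slot 16 occupied => index 2.
Insert 325: h=16, h2=6, slot 16 occupied => index 5.
Insert 53: h=16, h2=6, slots 16,5 occupied => index 11.
Insert 40: h=10, slot 10 empty => index 10.
Table: [., ., 546, ., ., 325, ., ., ., 665, 40, 53, 679, ., 77, ., 155]
Lookup 230: h=14, h2=7, probe 14,4 → slot 4 empty, not found.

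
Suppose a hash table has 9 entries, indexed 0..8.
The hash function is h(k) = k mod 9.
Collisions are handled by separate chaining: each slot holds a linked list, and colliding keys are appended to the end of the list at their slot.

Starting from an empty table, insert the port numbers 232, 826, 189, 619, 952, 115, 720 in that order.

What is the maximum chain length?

Insert 232: h=7, bucket 7 empty -> new chain.
Insert 826: h=7, bucket 7 nonempty -> append to chain.
Insert 189: h=0, bucket 0 empty -> new chain.
Insert 619: h=7, bucket 7 nonempty -> append to chain.
Insert 952: h=7, bucket 7 nonempty -> append to chain.
Insert 115: h=7, bucket 7 nonempty -> append to chain.
Insert 720: h=0, bucket 0 nonempty -> append to chain.
Final buckets:
0: 189 -> 720
1: ∅
2: ∅
3: ∅
4: ∅
5: ∅
6: ∅
7: 232 -> 826 -> 619 -> 952 -> 115
8: ∅

5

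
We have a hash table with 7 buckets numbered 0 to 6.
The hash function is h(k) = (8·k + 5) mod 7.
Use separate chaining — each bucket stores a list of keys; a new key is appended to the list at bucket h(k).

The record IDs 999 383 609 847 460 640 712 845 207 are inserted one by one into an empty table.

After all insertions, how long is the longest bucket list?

Insert 999: h=3, bucket 3 empty -> new chain.
Insert 383: h=3, bucket 3 nonempty -> append to chain.
Insert 609: h=5, bucket 5 empty -> new chain.
Insert 847: h=5, bucket 5 nonempty -> append to chain.
Insert 460: h=3, bucket 3 nonempty -> append to chain.
Insert 640: h=1, bucket 1 empty -> new chain.
Insert 712: h=3, bucket 3 nonempty -> append to chain.
Insert 845: h=3, bucket 3 nonempty -> append to chain.
Insert 207: h=2, bucket 2 empty -> new chain.
Final buckets:
0: —
1: 640
2: 207
3: 999 -> 383 -> 460 -> 712 -> 845
4: —
5: 609 -> 847
6: —

5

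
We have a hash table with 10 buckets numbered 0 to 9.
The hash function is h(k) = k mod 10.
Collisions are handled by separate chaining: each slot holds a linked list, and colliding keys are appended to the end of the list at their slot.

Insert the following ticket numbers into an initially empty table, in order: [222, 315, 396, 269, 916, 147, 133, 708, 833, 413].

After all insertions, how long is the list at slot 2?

1

Insert 222: h=2, bucket 2 empty -> new chain.
Insert 315: h=5, bucket 5 empty -> new chain.
Insert 396: h=6, bucket 6 empty -> new chain.
Insert 269: h=9, bucket 9 empty -> new chain.
Insert 916: h=6, bucket 6 nonempty -> append to chain.
Insert 147: h=7, bucket 7 empty -> new chain.
Insert 133: h=3, bucket 3 empty -> new chain.
Insert 708: h=8, bucket 8 empty -> new chain.
Insert 833: h=3, bucket 3 nonempty -> append to chain.
Insert 413: h=3, bucket 3 nonempty -> append to chain.
Final buckets:
0: —
1: —
2: 222
3: 133 -> 833 -> 413
4: —
5: 315
6: 396 -> 916
7: 147
8: 708
9: 269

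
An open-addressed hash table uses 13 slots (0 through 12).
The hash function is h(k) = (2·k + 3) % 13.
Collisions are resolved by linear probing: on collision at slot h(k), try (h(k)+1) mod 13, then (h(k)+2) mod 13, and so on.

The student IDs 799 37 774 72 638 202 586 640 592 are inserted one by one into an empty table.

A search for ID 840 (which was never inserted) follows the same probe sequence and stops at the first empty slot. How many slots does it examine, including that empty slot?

6

799: h=2 => slot 2
37: h=12 => slot 12
774: h=4 => slot 4
72: h=4, probe 4,5 => slot 5
638: h=5, probe 5,6 => slot 6
202: h=4, probe 4,5,6,7 => slot 7
586: h=5, probe 5,6,7,8 => slot 8
640: h=9 => slot 9
592: h=4, probe 4,5,6,7,8,9,10 => slot 10
Table: [., ., 799, ., 774, 72, 638, 202, 586, 640, 592, ., 37]
Lookup 840: h=6, probe 6,7,8,9,10,11 → slot 11 empty, not found.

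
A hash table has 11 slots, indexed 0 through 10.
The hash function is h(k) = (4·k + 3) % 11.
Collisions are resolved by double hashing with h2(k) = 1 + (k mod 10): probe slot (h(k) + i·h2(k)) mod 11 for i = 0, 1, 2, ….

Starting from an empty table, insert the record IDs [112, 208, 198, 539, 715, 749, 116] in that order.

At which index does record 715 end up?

9

Insert 112: h=0, slot 0 empty -> index 0.
Insert 208: h=10, slot 10 empty -> index 10.
Insert 198: h=3, slot 3 empty -> index 3.
Insert 539: h=3, h2=10, slot 3 occupied -> index 2.
Insert 715: h=3, h2=6, slot 3 occupied -> index 9.
Insert 749: h=7, slot 7 empty -> index 7.
Insert 116: h=5, slot 5 empty -> index 5.
Table: [112, ., 539, 198, ., 116, ., 749, ., 715, 208]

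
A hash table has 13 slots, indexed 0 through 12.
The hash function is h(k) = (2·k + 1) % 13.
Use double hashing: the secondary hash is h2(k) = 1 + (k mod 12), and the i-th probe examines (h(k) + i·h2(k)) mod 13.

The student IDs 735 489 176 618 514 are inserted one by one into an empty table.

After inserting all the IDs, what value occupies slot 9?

618

735: h=2 => slot 2
489: h=4 => slot 4
176: h=2, h2=9, probe 2,11 => slot 11
618: h=2, h2=7, probe 2,9 => slot 9
514: h=2, h2=11, probe 2,0 => slot 0
Table: [514, ., 735, ., 489, ., ., ., ., 618, ., 176, .]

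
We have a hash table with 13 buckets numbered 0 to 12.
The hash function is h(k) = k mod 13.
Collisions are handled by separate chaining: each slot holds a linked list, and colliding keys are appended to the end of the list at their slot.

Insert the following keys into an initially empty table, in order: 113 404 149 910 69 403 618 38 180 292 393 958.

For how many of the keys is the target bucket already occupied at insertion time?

113 → bucket 9
404 → bucket 1
149 → bucket 6
910 → bucket 0
69 → bucket 4
403 → bucket 0 (collision)
618 → bucket 7
38 → bucket 12
180 → bucket 11
292 → bucket 6 (collision)
393 → bucket 3
958 → bucket 9 (collision)
Final buckets:
0: 910 -> 403
1: 404
2: ∅
3: 393
4: 69
5: ∅
6: 149 -> 292
7: 618
8: ∅
9: 113 -> 958
10: ∅
11: 180
12: 38

3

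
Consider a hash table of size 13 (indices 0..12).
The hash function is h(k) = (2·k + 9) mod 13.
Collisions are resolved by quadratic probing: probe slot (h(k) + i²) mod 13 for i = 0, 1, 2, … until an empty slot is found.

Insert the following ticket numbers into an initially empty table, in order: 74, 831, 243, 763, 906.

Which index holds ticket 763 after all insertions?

74 hashes to 1; slot 1 is free → place at 1.
831 hashes to 7; slot 7 is free → place at 7.
243 hashes to 1; 1 taken → place at 2.
763 hashes to 1; 1,2 taken → place at 5.
906 hashes to 1; 1,2,5 taken → place at 10.
Table: [_, 74, 243, _, _, 763, _, 831, _, _, 906, _, _]

5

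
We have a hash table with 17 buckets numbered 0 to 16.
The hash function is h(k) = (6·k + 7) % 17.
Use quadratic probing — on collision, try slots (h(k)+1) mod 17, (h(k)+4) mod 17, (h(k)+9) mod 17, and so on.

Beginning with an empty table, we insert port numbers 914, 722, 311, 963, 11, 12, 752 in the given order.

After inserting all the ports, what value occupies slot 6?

11

914: h=0 → slot 0
722: h=4 → slot 4
311: h=3 → slot 3
963: h=5 → slot 5
11: h=5, probe 5,6 → slot 6
12: h=11 → slot 11
752: h=14 → slot 14
Table: [914, _, _, 311, 722, 963, 11, _, _, _, _, 12, _, _, 752, _, _]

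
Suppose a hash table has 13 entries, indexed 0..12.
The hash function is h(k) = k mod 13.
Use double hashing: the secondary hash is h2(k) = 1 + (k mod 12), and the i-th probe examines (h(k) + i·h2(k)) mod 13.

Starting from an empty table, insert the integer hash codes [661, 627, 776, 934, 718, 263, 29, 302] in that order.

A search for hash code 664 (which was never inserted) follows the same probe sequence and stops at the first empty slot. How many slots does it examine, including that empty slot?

6

Insert 661: h=11, slot 11 empty → index 11.
Insert 627: h=3, slot 3 empty → index 3.
Insert 776: h=9, slot 9 empty → index 9.
Insert 934: h=11, h2=11, slots 11,9 occupied → index 7.
Insert 718: h=3, h2=11, slot 3 occupied → index 1.
Insert 263: h=3, h2=12, slot 3 occupied → index 2.
Insert 29: h=3, h2=6, slots 3,9,2 occupied → index 8.
Insert 302: h=3, h2=3, slot 3 occupied → index 6.
Table: [—, 718, 263, 627, —, —, 302, 934, 29, 776, —, 661, —]
Lookup 664: h=1, h2=5, probe 1,6,11,3,8,0 → slot 0 empty, not found.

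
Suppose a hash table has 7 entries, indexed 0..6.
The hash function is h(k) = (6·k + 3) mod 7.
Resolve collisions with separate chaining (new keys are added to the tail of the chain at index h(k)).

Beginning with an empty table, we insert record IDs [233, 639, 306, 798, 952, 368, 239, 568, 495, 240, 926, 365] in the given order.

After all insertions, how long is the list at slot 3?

2

Insert 233: h=1, bucket 1 empty → new chain.
Insert 639: h=1, bucket 1 nonempty → append to chain.
Insert 306: h=5, bucket 5 empty → new chain.
Insert 798: h=3, bucket 3 empty → new chain.
Insert 952: h=3, bucket 3 nonempty → append to chain.
Insert 368: h=6, bucket 6 empty → new chain.
Insert 239: h=2, bucket 2 empty → new chain.
Insert 568: h=2, bucket 2 nonempty → append to chain.
Insert 495: h=5, bucket 5 nonempty → append to chain.
Insert 240: h=1, bucket 1 nonempty → append to chain.
Insert 926: h=1, bucket 1 nonempty → append to chain.
Insert 365: h=2, bucket 2 nonempty → append to chain.
Final buckets:
0: —
1: 233 -> 639 -> 240 -> 926
2: 239 -> 568 -> 365
3: 798 -> 952
4: —
5: 306 -> 495
6: 368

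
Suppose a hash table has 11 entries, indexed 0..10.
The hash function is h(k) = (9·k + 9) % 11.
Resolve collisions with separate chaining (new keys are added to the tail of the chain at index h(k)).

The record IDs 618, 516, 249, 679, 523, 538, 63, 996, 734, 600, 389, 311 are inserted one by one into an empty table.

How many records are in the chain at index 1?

1

Insert 618: h=5, bucket 5 empty -> new chain.
Insert 516: h=0, bucket 0 empty -> new chain.
Insert 249: h=6, bucket 6 empty -> new chain.
Insert 679: h=4, bucket 4 empty -> new chain.
Insert 523: h=8, bucket 8 empty -> new chain.
Insert 538: h=0, bucket 0 nonempty -> append to chain.
Insert 63: h=4, bucket 4 nonempty -> append to chain.
Insert 996: h=8, bucket 8 nonempty -> append to chain.
Insert 734: h=4, bucket 4 nonempty -> append to chain.
Insert 600: h=8, bucket 8 nonempty -> append to chain.
Insert 389: h=1, bucket 1 empty -> new chain.
Insert 311: h=3, bucket 3 empty -> new chain.
Final buckets:
0: 516 -> 538
1: 389
2: -
3: 311
4: 679 -> 63 -> 734
5: 618
6: 249
7: -
8: 523 -> 996 -> 600
9: -
10: -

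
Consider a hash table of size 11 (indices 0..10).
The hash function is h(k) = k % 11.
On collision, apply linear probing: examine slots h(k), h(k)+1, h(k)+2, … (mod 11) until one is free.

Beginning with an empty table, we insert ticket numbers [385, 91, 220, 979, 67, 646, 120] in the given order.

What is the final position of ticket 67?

Insert 385: h=0, slot 0 empty => index 0.
Insert 91: h=3, slot 3 empty => index 3.
Insert 220: h=0, slot 0 occupied => index 1.
Insert 979: h=0, slots 0,1 occupied => index 2.
Insert 67: h=1, slots 1,2,3 occupied => index 4.
Insert 646: h=8, slot 8 empty => index 8.
Insert 120: h=10, slot 10 empty => index 10.
Table: [385, 220, 979, 91, 67, ∅, ∅, ∅, 646, ∅, 120]

4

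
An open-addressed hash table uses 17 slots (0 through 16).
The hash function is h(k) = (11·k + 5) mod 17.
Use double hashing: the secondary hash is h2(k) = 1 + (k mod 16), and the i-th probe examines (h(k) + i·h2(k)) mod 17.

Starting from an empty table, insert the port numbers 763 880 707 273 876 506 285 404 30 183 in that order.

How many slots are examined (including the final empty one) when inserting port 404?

3

Insert 763: h=0, slot 0 empty → index 0.
Insert 880: h=12, slot 12 empty → index 12.
Insert 707: h=13, slot 13 empty → index 13.
Insert 273: h=16, slot 16 empty → index 16.
Insert 876: h=2, slot 2 empty → index 2.
Insert 506: h=12, h2=11, slot 12 occupied → index 6.
Insert 285: h=12, h2=14, slot 12 occupied → index 9.
Insert 404: h=12, h2=5, slots 12,0 occupied → index 5.
Insert 30: h=12, h2=15, slot 12 occupied → index 10.
Insert 183: h=12, h2=8, slot 12 occupied → index 3.
Table: [763, _, 876, 183, _, 404, 506, _, _, 285, 30, _, 880, 707, _, _, 273]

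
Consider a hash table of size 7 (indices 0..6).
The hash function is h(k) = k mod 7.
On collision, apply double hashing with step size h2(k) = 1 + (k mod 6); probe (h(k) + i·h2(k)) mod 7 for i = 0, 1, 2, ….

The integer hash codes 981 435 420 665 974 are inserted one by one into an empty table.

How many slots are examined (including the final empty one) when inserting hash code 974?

981: h=1 => slot 1
435: h=1, h2=4, probe 1,5 => slot 5
420: h=0 => slot 0
665: h=0, h2=6, probe 0,6 => slot 6
974: h=1, h2=3, probe 1,4 => slot 4
Table: [420, 981, ∅, ∅, 974, 435, 665]

2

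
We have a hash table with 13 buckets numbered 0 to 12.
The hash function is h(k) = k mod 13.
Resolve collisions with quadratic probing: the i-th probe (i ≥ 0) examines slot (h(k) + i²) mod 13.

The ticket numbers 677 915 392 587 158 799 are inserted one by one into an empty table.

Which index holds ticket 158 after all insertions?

6

Insert 677: h=1, slot 1 empty -> index 1.
Insert 915: h=5, slot 5 empty -> index 5.
Insert 392: h=2, slot 2 empty -> index 2.
Insert 587: h=2, slot 2 occupied -> index 3.
Insert 158: h=2, slots 2,3 occupied -> index 6.
Insert 799: h=6, slot 6 occupied -> index 7.
Table: [., 677, 392, 587, ., 915, 158, 799, ., ., ., ., .]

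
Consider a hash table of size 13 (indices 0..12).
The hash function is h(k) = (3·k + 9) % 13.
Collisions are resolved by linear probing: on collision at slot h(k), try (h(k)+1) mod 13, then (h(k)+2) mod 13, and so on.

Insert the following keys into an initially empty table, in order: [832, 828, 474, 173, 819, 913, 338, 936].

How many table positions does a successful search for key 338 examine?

4

832: h=9 -> slot 9
828: h=10 -> slot 10
474: h=1 -> slot 1
173: h=8 -> slot 8
819: h=9, probe 9,10,11 -> slot 11
913: h=5 -> slot 5
338: h=9, probe 9,10,11,12 -> slot 12
936: h=9, probe 9,10,11,12,0 -> slot 0
Table: [936, 474, ∅, ∅, ∅, 913, ∅, ∅, 173, 832, 828, 819, 338]
Lookup 338: h=9, probe 9,10,11,12 → found at 12.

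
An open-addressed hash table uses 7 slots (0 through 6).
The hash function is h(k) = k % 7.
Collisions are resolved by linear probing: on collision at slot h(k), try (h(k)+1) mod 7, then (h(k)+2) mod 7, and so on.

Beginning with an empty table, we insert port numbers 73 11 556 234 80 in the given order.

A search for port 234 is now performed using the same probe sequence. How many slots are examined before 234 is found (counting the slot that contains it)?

4

73 hashes to 3; slot 3 is free -> place at 3.
11 hashes to 4; slot 4 is free -> place at 4.
556 hashes to 3; 3,4 taken -> place at 5.
234 hashes to 3; 3,4,5 taken -> place at 6.
80 hashes to 3; 3,4,5,6 taken -> place at 0.
Table: [80, ., ., 73, 11, 556, 234]
Lookup 234: h=3, probe 3,4,5,6 → found at 6.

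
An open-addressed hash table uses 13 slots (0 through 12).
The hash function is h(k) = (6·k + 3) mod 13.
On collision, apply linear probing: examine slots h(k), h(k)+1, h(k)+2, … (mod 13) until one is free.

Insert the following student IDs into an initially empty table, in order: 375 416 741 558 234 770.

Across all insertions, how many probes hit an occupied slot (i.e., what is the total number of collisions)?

375: h=4 → slot 4
416: h=3 → slot 3
741: h=3, probe 3,4,5 → slot 5
558: h=10 → slot 10
234: h=3, probe 3,4,5,6 → slot 6
770: h=8 → slot 8
Table: [., ., ., 416, 375, 741, 234, ., 770, ., 558, ., .]

5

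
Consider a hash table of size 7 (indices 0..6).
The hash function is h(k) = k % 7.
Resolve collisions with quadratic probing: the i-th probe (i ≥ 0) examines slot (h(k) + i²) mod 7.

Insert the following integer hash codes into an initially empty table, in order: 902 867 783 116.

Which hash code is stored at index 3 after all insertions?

Insert 902: h=6, slot 6 empty -> index 6.
Insert 867: h=6, slot 6 occupied -> index 0.
Insert 783: h=6, slots 6,0 occupied -> index 3.
Insert 116: h=4, slot 4 empty -> index 4.
Table: [867, _, _, 783, 116, _, 902]

783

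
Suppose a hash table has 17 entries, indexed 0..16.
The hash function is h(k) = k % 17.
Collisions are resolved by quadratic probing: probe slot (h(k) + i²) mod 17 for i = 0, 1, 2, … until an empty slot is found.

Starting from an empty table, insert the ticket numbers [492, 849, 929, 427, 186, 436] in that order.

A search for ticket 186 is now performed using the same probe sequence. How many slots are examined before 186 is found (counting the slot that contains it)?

492 hashes to 16; slot 16 is free -> place at 16.
849 hashes to 16; 16 taken -> place at 0.
929 hashes to 11; slot 11 is free -> place at 11.
427 hashes to 2; slot 2 is free -> place at 2.
186 hashes to 16; 16,0 taken -> place at 3.
436 hashes to 11; 11 taken -> place at 12.
Table: [849, ., 427, 186, ., ., ., ., ., ., ., 929, 436, ., ., ., 492]
Lookup 186: h=16, probe 16,0,3 → found at 3.

3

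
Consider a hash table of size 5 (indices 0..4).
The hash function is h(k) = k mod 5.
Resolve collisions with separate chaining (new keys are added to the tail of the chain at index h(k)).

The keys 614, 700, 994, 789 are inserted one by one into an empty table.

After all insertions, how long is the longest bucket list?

Insert 614: h=4, bucket 4 empty -> new chain.
Insert 700: h=0, bucket 0 empty -> new chain.
Insert 994: h=4, bucket 4 nonempty -> append to chain.
Insert 789: h=4, bucket 4 nonempty -> append to chain.
Final buckets:
0: 700
1: —
2: —
3: —
4: 614 -> 994 -> 789

3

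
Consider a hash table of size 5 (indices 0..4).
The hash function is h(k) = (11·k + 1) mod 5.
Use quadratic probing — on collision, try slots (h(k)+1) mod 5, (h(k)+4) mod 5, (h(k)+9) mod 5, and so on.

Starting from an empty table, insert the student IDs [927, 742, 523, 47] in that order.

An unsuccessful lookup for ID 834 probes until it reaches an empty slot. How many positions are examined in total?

Insert 927: h=3, slot 3 empty -> index 3.
Insert 742: h=3, slot 3 occupied -> index 4.
Insert 523: h=4, slot 4 occupied -> index 0.
Insert 47: h=3, slots 3,4 occupied -> index 2.
Table: [523, —, 47, 927, 742]
Lookup 834: h=0, probe 0,1 → slot 1 empty, not found.

2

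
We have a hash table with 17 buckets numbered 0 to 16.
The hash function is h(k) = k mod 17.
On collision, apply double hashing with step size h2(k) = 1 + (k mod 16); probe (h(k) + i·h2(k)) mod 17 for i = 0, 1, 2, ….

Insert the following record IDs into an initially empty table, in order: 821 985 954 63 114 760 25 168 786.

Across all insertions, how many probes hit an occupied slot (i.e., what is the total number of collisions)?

5

821 hashes to 5; slot 5 is free => place at 5.
985 hashes to 16; slot 16 is free => place at 16.
954 hashes to 2; slot 2 is free => place at 2.
63 hashes to 12; slot 12 is free => place at 12.
114 hashes to 12, h2=3; 12 taken => place at 15.
760 hashes to 12, h2=9; 12 taken => place at 4.
25 hashes to 8; slot 8 is free => place at 8.
168 hashes to 15, h2=9; 15 taken => place at 7.
786 hashes to 4, h2=3; 4,7 taken => place at 10.
Table: [-, -, 954, -, 760, 821, -, 168, 25, -, 786, -, 63, -, -, 114, 985]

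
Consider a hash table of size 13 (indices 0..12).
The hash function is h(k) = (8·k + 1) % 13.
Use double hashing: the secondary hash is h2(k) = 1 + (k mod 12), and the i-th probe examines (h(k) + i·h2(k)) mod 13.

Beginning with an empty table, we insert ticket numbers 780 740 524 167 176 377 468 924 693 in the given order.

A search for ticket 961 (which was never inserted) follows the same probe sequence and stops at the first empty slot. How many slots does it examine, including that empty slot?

780: h=1 → slot 1
740: h=6 → slot 6
524: h=7 → slot 7
167: h=11 → slot 11
176: h=5 → slot 5
377: h=1, h2=6, probe 1,7,0 → slot 0
468: h=1, h2=1, probe 1,2 → slot 2
924: h=9 → slot 9
693: h=7, h2=10, probe 7,4 → slot 4
Table: [377, 780, 468, _, 693, 176, 740, 524, _, 924, _, 167, _]
Lookup 961: h=6, h2=2, probe 6,8 → slot 8 empty, not found.

2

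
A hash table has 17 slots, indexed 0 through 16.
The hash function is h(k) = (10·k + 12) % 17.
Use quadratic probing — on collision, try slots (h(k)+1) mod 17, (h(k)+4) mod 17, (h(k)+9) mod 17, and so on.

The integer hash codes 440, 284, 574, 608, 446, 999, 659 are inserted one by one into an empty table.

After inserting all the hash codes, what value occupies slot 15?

Insert 440: h=9, slot 9 empty -> index 9.
Insert 284: h=13, slot 13 empty -> index 13.
Insert 574: h=6, slot 6 empty -> index 6.
Insert 608: h=6, slot 6 occupied -> index 7.
Insert 446: h=1, slot 1 empty -> index 1.
Insert 999: h=6, slots 6,7 occupied -> index 10.
Insert 659: h=6, slots 6,7,10 occupied -> index 15.
Table: [_, 446, _, _, _, _, 574, 608, _, 440, 999, _, _, 284, _, 659, _]

659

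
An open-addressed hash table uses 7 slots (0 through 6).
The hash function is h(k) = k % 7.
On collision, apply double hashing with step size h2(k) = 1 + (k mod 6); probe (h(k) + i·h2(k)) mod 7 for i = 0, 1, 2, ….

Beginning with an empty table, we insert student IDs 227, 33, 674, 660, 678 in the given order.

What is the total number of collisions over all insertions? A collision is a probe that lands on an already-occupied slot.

2

Insert 227: h=3, slot 3 empty => index 3.
Insert 33: h=5, slot 5 empty => index 5.
Insert 674: h=2, slot 2 empty => index 2.
Insert 660: h=2, h2=1, slots 2,3 occupied => index 4.
Insert 678: h=6, slot 6 empty => index 6.
Table: [—, —, 674, 227, 660, 33, 678]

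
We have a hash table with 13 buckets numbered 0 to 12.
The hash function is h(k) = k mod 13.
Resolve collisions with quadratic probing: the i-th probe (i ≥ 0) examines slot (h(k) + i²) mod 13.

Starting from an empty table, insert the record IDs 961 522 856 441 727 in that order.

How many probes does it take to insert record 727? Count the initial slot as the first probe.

961: h=12 => slot 12
522: h=2 => slot 2
856: h=11 => slot 11
441: h=12, probe 12,0 => slot 0
727: h=12, probe 12,0,3 => slot 3
Table: [441, —, 522, 727, —, —, —, —, —, —, —, 856, 961]

3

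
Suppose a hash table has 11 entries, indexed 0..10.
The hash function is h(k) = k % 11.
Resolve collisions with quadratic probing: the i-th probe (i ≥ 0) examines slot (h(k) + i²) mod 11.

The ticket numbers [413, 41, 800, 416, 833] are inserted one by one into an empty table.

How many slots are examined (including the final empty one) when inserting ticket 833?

3

Insert 413: h=6, slot 6 empty → index 6.
Insert 41: h=8, slot 8 empty → index 8.
Insert 800: h=8, slot 8 occupied → index 9.
Insert 416: h=9, slot 9 occupied → index 10.
Insert 833: h=8, slots 8,9 occupied → index 1.
Table: [∅, 833, ∅, ∅, ∅, ∅, 413, ∅, 41, 800, 416]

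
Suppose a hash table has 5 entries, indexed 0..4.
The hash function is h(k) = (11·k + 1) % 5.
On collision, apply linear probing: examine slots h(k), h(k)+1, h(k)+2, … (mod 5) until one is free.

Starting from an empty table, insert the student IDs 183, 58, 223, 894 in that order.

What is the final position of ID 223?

1

183 hashes to 4; slot 4 is free => place at 4.
58 hashes to 4; 4 taken => place at 0.
223 hashes to 4; 4,0 taken => place at 1.
894 hashes to 0; 0,1 taken => place at 2.
Table: [58, 223, 894, _, 183]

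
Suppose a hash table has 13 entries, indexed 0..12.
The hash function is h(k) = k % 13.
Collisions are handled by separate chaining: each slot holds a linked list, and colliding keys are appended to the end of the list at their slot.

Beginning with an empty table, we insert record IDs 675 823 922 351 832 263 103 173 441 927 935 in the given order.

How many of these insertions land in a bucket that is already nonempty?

Insert 675: h=12, bucket 12 empty → new chain.
Insert 823: h=4, bucket 4 empty → new chain.
Insert 922: h=12, bucket 12 nonempty → append to chain.
Insert 351: h=0, bucket 0 empty → new chain.
Insert 832: h=0, bucket 0 nonempty → append to chain.
Insert 263: h=3, bucket 3 empty → new chain.
Insert 103: h=12, bucket 12 nonempty → append to chain.
Insert 173: h=4, bucket 4 nonempty → append to chain.
Insert 441: h=12, bucket 12 nonempty → append to chain.
Insert 927: h=4, bucket 4 nonempty → append to chain.
Insert 935: h=12, bucket 12 nonempty → append to chain.
Final buckets:
0: 351 -> 832
1: .
2: .
3: 263
4: 823 -> 173 -> 927
5: .
6: .
7: .
8: .
9: .
10: .
11: .
12: 675 -> 922 -> 103 -> 441 -> 935

7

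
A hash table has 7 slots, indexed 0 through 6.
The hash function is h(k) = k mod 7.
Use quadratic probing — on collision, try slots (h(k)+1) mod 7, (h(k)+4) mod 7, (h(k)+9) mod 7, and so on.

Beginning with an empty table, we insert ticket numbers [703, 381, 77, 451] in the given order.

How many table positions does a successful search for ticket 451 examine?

Insert 703: h=3, slot 3 empty => index 3.
Insert 381: h=3, slot 3 occupied => index 4.
Insert 77: h=0, slot 0 empty => index 0.
Insert 451: h=3, slots 3,4,0 occupied => index 5.
Table: [77, ., ., 703, 381, 451, .]
Lookup 451: h=3, probe 3,4,0,5 → found at 5.

4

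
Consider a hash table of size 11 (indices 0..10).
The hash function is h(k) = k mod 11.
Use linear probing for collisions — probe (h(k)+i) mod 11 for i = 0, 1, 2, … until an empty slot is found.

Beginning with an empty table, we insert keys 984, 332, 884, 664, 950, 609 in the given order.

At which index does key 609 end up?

984 hashes to 5; slot 5 is free -> place at 5.
332 hashes to 2; slot 2 is free -> place at 2.
884 hashes to 4; slot 4 is free -> place at 4.
664 hashes to 4; 4,5 taken -> place at 6.
950 hashes to 4; 4,5,6 taken -> place at 7.
609 hashes to 4; 4,5,6,7 taken -> place at 8.
Table: [—, —, 332, —, 884, 984, 664, 950, 609, —, —]

8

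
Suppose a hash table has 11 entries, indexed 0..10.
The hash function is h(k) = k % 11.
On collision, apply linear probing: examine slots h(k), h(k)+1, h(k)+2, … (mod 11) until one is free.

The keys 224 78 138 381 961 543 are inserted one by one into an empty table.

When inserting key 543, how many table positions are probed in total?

Insert 224: h=4, slot 4 empty → index 4.
Insert 78: h=1, slot 1 empty → index 1.
Insert 138: h=6, slot 6 empty → index 6.
Insert 381: h=7, slot 7 empty → index 7.
Insert 961: h=4, slot 4 occupied → index 5.
Insert 543: h=4, slots 4,5,6,7 occupied → index 8.
Table: [∅, 78, ∅, ∅, 224, 961, 138, 381, 543, ∅, ∅]

5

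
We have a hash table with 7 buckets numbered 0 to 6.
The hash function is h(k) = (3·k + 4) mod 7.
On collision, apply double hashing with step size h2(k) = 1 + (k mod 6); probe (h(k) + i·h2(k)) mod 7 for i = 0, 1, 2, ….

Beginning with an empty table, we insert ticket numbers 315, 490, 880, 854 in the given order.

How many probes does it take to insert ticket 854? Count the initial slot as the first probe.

Insert 315: h=4, slot 4 empty → index 4.
Insert 490: h=4, h2=5, slot 4 occupied → index 2.
Insert 880: h=5, slot 5 empty → index 5.
Insert 854: h=4, h2=3, slot 4 occupied → index 0.
Table: [854, _, 490, _, 315, 880, _]

2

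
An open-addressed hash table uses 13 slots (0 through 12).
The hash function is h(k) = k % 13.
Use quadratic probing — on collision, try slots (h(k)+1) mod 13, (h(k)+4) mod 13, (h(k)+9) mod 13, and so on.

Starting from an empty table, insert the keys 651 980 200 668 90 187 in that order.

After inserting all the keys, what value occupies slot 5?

980

651: h=1 => slot 1
980: h=5 => slot 5
200: h=5, probe 5,6 => slot 6
668: h=5, probe 5,6,9 => slot 9
90: h=12 => slot 12
187: h=5, probe 5,6,9,1,8 => slot 8
Table: [., 651, ., ., ., 980, 200, ., 187, 668, ., ., 90]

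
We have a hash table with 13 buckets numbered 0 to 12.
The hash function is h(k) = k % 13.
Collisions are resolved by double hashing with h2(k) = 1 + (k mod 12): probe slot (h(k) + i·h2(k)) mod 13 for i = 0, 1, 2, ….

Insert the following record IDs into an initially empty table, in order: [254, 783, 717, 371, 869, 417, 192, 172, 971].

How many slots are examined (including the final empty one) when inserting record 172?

254: h=7 => slot 7
783: h=3 => slot 3
717: h=2 => slot 2
371: h=7, h2=12, probe 7,6 => slot 6
869: h=11 => slot 11
417: h=1 => slot 1
192: h=10 => slot 10
172: h=3, h2=5, probe 3,8 => slot 8
971: h=9 => slot 9
Table: [—, 417, 717, 783, —, —, 371, 254, 172, 971, 192, 869, —]

2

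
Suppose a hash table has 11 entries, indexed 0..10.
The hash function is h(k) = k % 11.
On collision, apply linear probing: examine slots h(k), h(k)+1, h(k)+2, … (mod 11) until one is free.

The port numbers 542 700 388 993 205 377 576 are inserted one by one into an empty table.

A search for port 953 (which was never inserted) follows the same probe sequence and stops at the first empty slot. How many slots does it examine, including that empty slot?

4

Insert 542: h=3, slot 3 empty → index 3.
Insert 700: h=7, slot 7 empty → index 7.
Insert 388: h=3, slot 3 occupied → index 4.
Insert 993: h=3, slots 3,4 occupied → index 5.
Insert 205: h=7, slot 7 occupied → index 8.
Insert 377: h=3, slots 3,4,5 occupied → index 6.
Insert 576: h=4, slots 4,5,6,7,8 occupied → index 9.
Table: [—, —, —, 542, 388, 993, 377, 700, 205, 576, —]
Lookup 953: h=7, probe 7,8,9,10 → slot 10 empty, not found.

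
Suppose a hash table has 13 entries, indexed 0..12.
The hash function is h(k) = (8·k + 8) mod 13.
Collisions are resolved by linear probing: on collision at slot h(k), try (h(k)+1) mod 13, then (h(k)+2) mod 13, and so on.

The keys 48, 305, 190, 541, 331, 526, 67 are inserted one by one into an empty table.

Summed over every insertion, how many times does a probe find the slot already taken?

4

48 hashes to 2; slot 2 is free => place at 2.
305 hashes to 4; slot 4 is free => place at 4.
190 hashes to 7; slot 7 is free => place at 7.
541 hashes to 7; 7 taken => place at 8.
331 hashes to 4; 4 taken => place at 5.
526 hashes to 4; 4,5 taken => place at 6.
67 hashes to 11; slot 11 is free => place at 11.
Table: [., ., 48, ., 305, 331, 526, 190, 541, ., ., 67, .]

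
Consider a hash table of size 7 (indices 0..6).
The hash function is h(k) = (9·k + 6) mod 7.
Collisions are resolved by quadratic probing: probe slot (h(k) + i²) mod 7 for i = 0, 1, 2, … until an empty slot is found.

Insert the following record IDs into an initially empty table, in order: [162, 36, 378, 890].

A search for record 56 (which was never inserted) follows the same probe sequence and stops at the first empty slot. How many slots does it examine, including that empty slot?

2

Insert 162: h=1, slot 1 empty -> index 1.
Insert 36: h=1, slot 1 occupied -> index 2.
Insert 378: h=6, slot 6 empty -> index 6.
Insert 890: h=1, slots 1,2 occupied -> index 5.
Table: [-, 162, 36, -, -, 890, 378]
Lookup 56: h=6, probe 6,0 → slot 0 empty, not found.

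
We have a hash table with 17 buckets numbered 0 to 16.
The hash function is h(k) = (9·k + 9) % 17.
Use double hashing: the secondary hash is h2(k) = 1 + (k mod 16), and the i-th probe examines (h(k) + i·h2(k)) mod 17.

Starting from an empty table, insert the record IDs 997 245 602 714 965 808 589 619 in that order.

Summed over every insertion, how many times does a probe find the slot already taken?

3

997: h=6 -> slot 6
245: h=4 -> slot 4
602: h=4, h2=11, probe 4,15 -> slot 15
714: h=9 -> slot 9
965: h=7 -> slot 7
808: h=5 -> slot 5
589: h=6, h2=14, probe 6,3 -> slot 3
619: h=4, h2=12, probe 4,16 -> slot 16
Table: [_, _, _, 589, 245, 808, 997, 965, _, 714, _, _, _, _, _, 602, 619]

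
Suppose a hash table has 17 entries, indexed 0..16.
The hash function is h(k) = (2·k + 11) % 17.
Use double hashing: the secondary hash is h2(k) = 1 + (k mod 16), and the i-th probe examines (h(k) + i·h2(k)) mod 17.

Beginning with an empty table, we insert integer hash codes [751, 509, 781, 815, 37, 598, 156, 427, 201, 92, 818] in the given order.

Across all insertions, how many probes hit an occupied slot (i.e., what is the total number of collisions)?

8

751 hashes to 0; slot 0 is free → place at 0.
509 hashes to 9; slot 9 is free → place at 9.
781 hashes to 9, h2=14; 9 taken → place at 6.
815 hashes to 9, h2=16; 9 taken → place at 8.
37 hashes to 0, h2=6; 0,6 taken → place at 12.
598 hashes to 0, h2=7; 0 taken → place at 7.
156 hashes to 0, h2=13; 0 taken → place at 13.
427 hashes to 15; slot 15 is free → place at 15.
201 hashes to 5; slot 5 is free → place at 5.
92 hashes to 8, h2=13; 8 taken → place at 4.
818 hashes to 15, h2=3; 15 taken → place at 1.
Table: [751, 818, —, —, 92, 201, 781, 598, 815, 509, —, —, 37, 156, —, 427, —]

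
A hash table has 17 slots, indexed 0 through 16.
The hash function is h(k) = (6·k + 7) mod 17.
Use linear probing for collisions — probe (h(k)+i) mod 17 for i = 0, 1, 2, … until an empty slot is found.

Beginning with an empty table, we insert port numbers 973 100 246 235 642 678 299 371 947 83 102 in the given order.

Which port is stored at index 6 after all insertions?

973 hashes to 14; slot 14 is free -> place at 14.
100 hashes to 12; slot 12 is free -> place at 12.
246 hashes to 4; slot 4 is free -> place at 4.
235 hashes to 6; slot 6 is free -> place at 6.
642 hashes to 0; slot 0 is free -> place at 0.
678 hashes to 12; 12 taken -> place at 13.
299 hashes to 16; slot 16 is free -> place at 16.
371 hashes to 6; 6 taken -> place at 7.
947 hashes to 11; slot 11 is free -> place at 11.
83 hashes to 12; 12,13,14 taken -> place at 15.
102 hashes to 7; 7 taken -> place at 8.
Table: [642, ∅, ∅, ∅, 246, ∅, 235, 371, 102, ∅, ∅, 947, 100, 678, 973, 83, 299]

235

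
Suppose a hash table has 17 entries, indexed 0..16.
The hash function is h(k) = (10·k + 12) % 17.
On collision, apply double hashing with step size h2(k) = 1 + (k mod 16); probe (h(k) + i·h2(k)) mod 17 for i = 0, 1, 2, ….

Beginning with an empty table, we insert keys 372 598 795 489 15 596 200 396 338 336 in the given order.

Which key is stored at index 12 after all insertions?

338

Insert 372: h=9, slot 9 empty => index 9.
Insert 598: h=8, slot 8 empty => index 8.
Insert 795: h=6, slot 6 empty => index 6.
Insert 489: h=6, h2=10, slot 6 occupied => index 16.
Insert 15: h=9, h2=16, slots 9,8 occupied => index 7.
Insert 596: h=5, slot 5 empty => index 5.
Insert 200: h=6, h2=9, slot 6 occupied => index 15.
Insert 396: h=11, slot 11 empty => index 11.
Insert 338: h=9, h2=3, slot 9 occupied => index 12.
Insert 336: h=6, h2=1, slots 6,7,8,9 occupied => index 10.
Table: [-, -, -, -, -, 596, 795, 15, 598, 372, 336, 396, 338, -, -, 200, 489]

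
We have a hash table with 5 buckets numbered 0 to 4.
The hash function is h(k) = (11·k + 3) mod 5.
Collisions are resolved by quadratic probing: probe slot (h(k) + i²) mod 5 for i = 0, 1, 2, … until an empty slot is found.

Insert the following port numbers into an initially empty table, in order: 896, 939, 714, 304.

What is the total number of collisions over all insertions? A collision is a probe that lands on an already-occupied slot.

896 hashes to 4; slot 4 is free => place at 4.
939 hashes to 2; slot 2 is free => place at 2.
714 hashes to 2; 2 taken => place at 3.
304 hashes to 2; 2,3 taken => place at 1.
Table: [-, 304, 939, 714, 896]

3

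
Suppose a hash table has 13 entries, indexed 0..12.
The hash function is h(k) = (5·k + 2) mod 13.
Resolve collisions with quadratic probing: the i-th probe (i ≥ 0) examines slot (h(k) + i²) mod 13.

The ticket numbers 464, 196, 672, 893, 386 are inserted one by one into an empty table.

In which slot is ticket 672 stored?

464 hashes to 8; slot 8 is free → place at 8.
196 hashes to 7; slot 7 is free → place at 7.
672 hashes to 8; 8 taken → place at 9.
893 hashes to 8; 8,9 taken → place at 12.
386 hashes to 8; 8,9,12 taken → place at 4.
Table: [_, _, _, _, 386, _, _, 196, 464, 672, _, _, 893]

9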